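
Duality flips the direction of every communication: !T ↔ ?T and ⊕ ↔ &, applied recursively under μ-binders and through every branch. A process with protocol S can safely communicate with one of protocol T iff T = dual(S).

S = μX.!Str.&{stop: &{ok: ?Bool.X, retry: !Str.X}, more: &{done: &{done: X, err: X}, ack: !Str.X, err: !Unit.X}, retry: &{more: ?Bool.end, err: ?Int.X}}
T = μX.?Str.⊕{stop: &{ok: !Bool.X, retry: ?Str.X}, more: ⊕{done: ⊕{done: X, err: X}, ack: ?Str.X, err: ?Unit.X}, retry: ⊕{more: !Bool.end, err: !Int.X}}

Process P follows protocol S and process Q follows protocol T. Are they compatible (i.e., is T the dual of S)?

NO

μX vs μX  ok (binder kept)
  !Str vs ?Str  ok
    &{stop,more,retry} vs ⊕{stop,more,retry}  ok label sets agree
      • stop:
        &{ok,retry} vs &{ok,retry}  ✗ choice polarity not flipped — not dual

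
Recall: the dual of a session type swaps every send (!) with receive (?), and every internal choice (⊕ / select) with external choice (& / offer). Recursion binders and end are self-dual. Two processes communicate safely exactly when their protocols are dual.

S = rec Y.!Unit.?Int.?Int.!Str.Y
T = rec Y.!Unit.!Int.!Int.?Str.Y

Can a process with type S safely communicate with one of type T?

rec Y vs rec Y  ok (binder kept)
  !Unit vs !Unit  ✗ same direction on both sides — not dual

NO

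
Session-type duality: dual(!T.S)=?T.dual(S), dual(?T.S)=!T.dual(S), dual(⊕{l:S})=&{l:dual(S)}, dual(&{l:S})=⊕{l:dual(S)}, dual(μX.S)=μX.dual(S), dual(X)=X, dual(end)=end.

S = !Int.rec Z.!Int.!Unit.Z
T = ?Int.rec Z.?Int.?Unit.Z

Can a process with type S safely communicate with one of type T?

!Int | ?Int  ✓
  rec Z | rec Z  ✓ (μ self-dual)
    !Int | ?Int  ✓
      !Unit | ?Unit  ✓
        Z | Z  ✓

YES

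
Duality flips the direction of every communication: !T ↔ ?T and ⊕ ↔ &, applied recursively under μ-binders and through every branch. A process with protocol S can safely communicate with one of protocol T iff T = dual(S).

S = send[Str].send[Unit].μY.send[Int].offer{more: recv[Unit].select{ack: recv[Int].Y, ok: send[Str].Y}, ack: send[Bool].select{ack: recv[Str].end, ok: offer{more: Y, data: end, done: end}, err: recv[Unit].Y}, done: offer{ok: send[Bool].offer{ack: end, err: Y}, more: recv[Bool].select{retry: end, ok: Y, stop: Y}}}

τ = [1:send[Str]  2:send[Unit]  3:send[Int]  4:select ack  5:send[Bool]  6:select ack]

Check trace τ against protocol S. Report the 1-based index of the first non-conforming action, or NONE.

4

@1 send[Str]  match  residual = send[Unit].μY.…
@2 send[Unit]  match  residual = μY.…
@3 send[Int]  match  residual = offer{more: recv[Unit].select{ack: recv[Int].μY.…, ok: send[Str].μY.…}, ack: send[Bool].select{ack: recv[Str].end, ok: offer{more: μY.…, data: end, done: end}, err: recv[Unit].μY.…}, done: offer{ok: send[Bool].offer{ack: end, err: μY.…}, more: recv[Bool].select{retry: end, ok: μY.…, stop: μY.…}}}
@4 got select ack, protocol expects offer more or offer ack or offer done  ✗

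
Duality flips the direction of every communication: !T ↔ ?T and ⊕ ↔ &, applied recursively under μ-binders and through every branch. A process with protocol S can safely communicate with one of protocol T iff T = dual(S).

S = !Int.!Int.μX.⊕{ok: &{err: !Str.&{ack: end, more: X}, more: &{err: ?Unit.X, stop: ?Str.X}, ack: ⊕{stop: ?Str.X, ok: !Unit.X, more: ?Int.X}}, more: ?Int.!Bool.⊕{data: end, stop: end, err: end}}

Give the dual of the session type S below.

!Int → ?Int
  !Int → ?Int
    μX → μX  (μ self-dual)
      ⊕{ok,more} → &{ok,more}  (⊕→&)
        case ok:
          &{err,more,ack} → ⊕{err,more,ack}  (offer→select)
            case err:
              !Str → ?Str
                &{ack,more} → ⊕{ack,more}  (offer→select)
                  case ack:
                    end self-dual
                  case more:
                    X self-dual
            case more:
              &{err,stop} → ⊕{err,stop}  (offer→select)
                case err:
                  ?Unit → !Unit
                    X self-dual
                case stop:
                  ?Str → !Str
                    X self-dual
            case ack:
              ⊕{stop,ok,more} → &{stop,ok,more}  (⊕→&)
                case stop:
                  ?Str → !Str
                    X self-dual
                case ok:
                  !Unit → ?Unit
                    X self-dual
                case more:
                  ?Int → !Int
                    X self-dual
        case more:
          ?Int → !Int
            !Bool → ?Bool
              ⊕{data,stop,err} → &{data,stop,err}  (⊕→&)
                case data:
                  end self-dual
                case stop:
                  end self-dual
                case err:
                  end self-dual

?Int.?Int.μX.&{ok: ⊕{err: ?Str.⊕{ack: end, more: X}, more: ⊕{err: !Unit.X, stop: !Str.X}, ack: &{stop: !Str.X, ok: ?Unit.X, more: !Int.X}}, more: !Int.?Bool.&{data: end, stop: end, err: end}}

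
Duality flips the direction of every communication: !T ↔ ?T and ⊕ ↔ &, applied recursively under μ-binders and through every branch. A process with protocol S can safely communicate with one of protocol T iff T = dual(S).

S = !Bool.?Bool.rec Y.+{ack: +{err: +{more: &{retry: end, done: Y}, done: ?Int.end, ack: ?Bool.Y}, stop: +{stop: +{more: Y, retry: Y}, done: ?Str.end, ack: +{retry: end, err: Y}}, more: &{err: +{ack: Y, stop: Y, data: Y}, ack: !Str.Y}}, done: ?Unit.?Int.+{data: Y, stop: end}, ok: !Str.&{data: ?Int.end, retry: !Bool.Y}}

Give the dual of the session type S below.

?Bool.!Bool.rec Y.&{ack: &{err: &{more: +{retry: end, done: Y}, done: !Int.end, ack: !Bool.Y}, stop: &{stop: &{more: Y, retry: Y}, done: !Str.end, ack: &{retry: end, err: Y}}, more: +{err: &{ack: Y, stop: Y, data: Y}, ack: ?Str.Y}}, done: !Unit.!Int.&{data: Y, stop: end}, ok: ?Str.+{data: !Int.end, retry: ?Bool.Y}}

!Bool = ?Bool
  ?Bool = !Bool
    rec Y = rec Y  (binder kept)
      +{ack,done,ok} = &{ack,done,ok}  (internal→external)
        • ack:
          +{err,stop,more} = &{err,stop,more}  (internal→external)
            • err:
              +{more,done,ack} = &{more,done,ack}  (internal→external)
                • more:
                  &{retry,done} = +{retry,done}  (external→internal)
                    • retry:
                      end ↦ end
                    • done:
                      Y ↦ Y
                • done:
                  ?Int = !Int
                    end ↦ end
                • ack:
                  ?Bool = !Bool
                    Y ↦ Y
            • stop:
              +{stop,done,ack} = &{stop,done,ack}  (internal→external)
                • stop:
                  +{more,retry} = &{more,retry}  (internal→external)
                    • more:
                      Y ↦ Y
                    • retry:
                      Y ↦ Y
                • done:
                  ?Str = !Str
                    end ↦ end
                • ack:
                  +{retry,err} = &{retry,err}  (internal→external)
                    • retry:
                      end ↦ end
                    • err:
                      Y ↦ Y
            • more:
              &{err,ack} = +{err,ack}  (external→internal)
                • err:
                  +{ack,stop,data} = &{ack,stop,data}  (internal→external)
                    • ack:
                      Y ↦ Y
                    • stop:
                      Y ↦ Y
                    • data:
                      Y ↦ Y
                • ack:
                  !Str = ?Str
                    Y ↦ Y
        • done:
          ?Unit = !Unit
            ?Int = !Int
              +{data,stop} = &{data,stop}  (internal→external)
                • data:
                  Y ↦ Y
                • stop:
                  end ↦ end
        • ok:
          !Str = ?Str
            &{data,retry} = +{data,retry}  (external→internal)
              • data:
                ?Int = !Int
                  end ↦ end
              • retry:
                !Bool = ?Bool
                  Y ↦ Y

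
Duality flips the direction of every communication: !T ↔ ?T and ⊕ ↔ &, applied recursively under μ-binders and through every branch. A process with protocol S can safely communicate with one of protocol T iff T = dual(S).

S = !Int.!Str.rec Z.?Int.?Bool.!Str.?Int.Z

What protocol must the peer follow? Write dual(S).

?Int.?Str.rec Z.!Int.!Bool.?Str.!Int.Z

!Int = ?Int
  !Str = ?Str
    rec Z = rec Z  (μ self-dual)
      ?Int = !Int
        ?Bool = !Bool
          !Str = ?Str
            ?Int = !Int
              dual(Z) = Z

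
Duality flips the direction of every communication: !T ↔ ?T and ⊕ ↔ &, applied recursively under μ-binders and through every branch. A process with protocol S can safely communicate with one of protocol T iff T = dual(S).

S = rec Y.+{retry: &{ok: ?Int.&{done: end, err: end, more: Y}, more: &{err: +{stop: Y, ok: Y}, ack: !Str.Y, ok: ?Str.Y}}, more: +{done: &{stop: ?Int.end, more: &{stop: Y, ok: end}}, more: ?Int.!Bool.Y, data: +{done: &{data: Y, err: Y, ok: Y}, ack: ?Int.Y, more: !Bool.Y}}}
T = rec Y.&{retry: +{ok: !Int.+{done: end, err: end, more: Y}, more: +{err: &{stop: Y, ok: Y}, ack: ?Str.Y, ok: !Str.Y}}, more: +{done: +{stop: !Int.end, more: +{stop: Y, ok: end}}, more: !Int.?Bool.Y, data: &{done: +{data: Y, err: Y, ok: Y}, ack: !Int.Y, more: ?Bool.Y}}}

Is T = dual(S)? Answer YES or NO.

NO

rec Y ‖ rec Y  match (rec unchanged)
  +{retry,more} ‖ &{retry,more}  match labels match
    case retry:
      &{ok,more} ‖ +{ok,more}  match labels match
        case ok:
          ?Int ‖ !Int  match
            &{done,err,more} ‖ +{done,err,more}  match labels match
              case done:
                end ‖ end  match
              case err:
                end ‖ end  match
              case more:
                Y ‖ Y  match
        case more:
          &{err,ack,ok} ‖ +{err,ack,ok}  match labels match
            case err:
              +{stop,ok} ‖ &{stop,ok}  match labels match
                case stop:
                  Y ‖ Y  match
                case ok:
                  Y ‖ Y  match
            case ack:
              !Str ‖ ?Str  match
                Y ‖ Y  match
            case ok:
              ?Str ‖ !Str  match
                Y ‖ Y  match
    case more:
      +{done,more,data} ‖ +{done,more,data}  ✗ choice polarity not flipped — not dual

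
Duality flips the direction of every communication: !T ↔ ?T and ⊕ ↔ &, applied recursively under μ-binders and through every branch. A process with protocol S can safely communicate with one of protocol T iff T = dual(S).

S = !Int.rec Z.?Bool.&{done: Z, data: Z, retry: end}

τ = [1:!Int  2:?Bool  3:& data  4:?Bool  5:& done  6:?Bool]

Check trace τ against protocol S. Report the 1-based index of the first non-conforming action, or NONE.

NONE

[1] !Int  ok  cont: rec Z.…
[2] ?Bool  ok  cont: &{done: rec Z.…, data: rec Z.…, retry: end}
[3] & data  ok  cont: rec Z.…
[4] ?Bool  ok  cont: &{done: rec Z.…, data: rec Z.…, retry: end}
[5] & done  ok  cont: rec Z.…
[6] ?Bool  ok  cont: &{done: rec Z.…, data: rec Z.…, retry: end}
trace exhausted — no violation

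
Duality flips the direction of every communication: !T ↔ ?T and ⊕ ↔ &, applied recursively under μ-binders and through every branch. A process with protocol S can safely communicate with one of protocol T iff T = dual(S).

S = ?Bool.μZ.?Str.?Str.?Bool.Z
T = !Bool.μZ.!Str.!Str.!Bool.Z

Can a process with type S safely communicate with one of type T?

?Bool ‖ !Bool  match
  μZ ‖ μZ  match (binder kept)
    ?Str ‖ !Str  match
      ?Str ‖ !Str  match
        ?Bool ‖ !Bool  match
          Z ‖ Z  match

YES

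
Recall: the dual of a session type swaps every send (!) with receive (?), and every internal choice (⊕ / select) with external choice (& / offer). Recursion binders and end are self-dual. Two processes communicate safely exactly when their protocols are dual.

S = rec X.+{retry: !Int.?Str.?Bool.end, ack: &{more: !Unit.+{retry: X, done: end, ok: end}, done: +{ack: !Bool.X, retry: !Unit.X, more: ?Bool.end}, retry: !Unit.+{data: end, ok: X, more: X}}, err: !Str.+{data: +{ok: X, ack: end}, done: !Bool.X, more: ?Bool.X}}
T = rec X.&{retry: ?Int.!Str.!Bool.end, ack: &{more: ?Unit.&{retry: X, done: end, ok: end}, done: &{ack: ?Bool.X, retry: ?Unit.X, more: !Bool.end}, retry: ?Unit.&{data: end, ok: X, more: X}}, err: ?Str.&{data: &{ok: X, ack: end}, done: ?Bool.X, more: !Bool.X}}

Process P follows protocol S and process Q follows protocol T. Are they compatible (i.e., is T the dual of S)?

NO

rec X vs rec X  match (binder kept)
  +{retry,ack,err} vs &{retry,ack,err}  match same labels
    [retry]
      !Int vs ?Int  match
        ?Str vs !Str  match
          ?Bool vs !Bool  match
            end vs end  match
    [ack]
      &{more,done,retry} vs &{more,done,retry}  ✗ choice polarity not flipped — not dual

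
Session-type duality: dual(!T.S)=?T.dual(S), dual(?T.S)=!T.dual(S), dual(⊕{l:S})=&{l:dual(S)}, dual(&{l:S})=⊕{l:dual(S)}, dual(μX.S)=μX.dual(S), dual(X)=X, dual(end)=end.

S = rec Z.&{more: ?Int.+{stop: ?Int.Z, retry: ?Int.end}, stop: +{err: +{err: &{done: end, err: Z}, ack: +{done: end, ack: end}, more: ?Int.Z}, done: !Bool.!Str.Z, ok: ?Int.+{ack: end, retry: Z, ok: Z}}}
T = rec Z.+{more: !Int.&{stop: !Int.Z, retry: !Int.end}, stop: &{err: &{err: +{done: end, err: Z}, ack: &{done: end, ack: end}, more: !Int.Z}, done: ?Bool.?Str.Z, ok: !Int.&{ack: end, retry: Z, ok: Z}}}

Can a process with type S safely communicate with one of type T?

rec Z vs rec Z  ok (rec unchanged)
  &{more,stop} vs +{more,stop}  ok label sets agree
    • more:
      ?Int vs !Int  ok
        +{stop,retry} vs &{stop,retry}  ok label sets agree
          • stop:
            ?Int vs !Int  ok
              Z vs Z  ok
          • retry:
            ?Int vs !Int  ok
              end vs end  ok
    • stop:
      +{err,done,ok} vs &{err,done,ok}  ok label sets agree
        • err:
          +{err,ack,more} vs &{err,ack,more}  ok label sets agree
            • err:
              &{done,err} vs +{done,err}  ok label sets agree
                • done:
                  end vs end  ok
                • err:
                  Z vs Z  ok
            • ack:
              +{done,ack} vs &{done,ack}  ok label sets agree
                • done:
                  end vs end  ok
                • ack:
                  end vs end  ok
            • more:
              ?Int vs !Int  ok
                Z vs Z  ok
        • done:
          !Bool vs ?Bool  ok
            !Str vs ?Str  ok
              Z vs Z  ok
        • ok:
          ?Int vs !Int  ok
            +{ack,retry,ok} vs &{ack,retry,ok}  ok label sets agree
              • ack:
                end vs end  ok
              • retry:
                Z vs Z  ok
              • ok:
                Z vs Z  ok

YES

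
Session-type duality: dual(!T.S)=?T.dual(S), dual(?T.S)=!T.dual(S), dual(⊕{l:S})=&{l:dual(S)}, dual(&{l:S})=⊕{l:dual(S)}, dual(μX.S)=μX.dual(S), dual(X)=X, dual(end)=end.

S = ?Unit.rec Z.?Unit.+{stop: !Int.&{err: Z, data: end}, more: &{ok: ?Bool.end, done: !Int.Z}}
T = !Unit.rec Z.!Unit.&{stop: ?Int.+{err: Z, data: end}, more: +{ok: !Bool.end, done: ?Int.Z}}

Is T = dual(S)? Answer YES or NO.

?Unit | !Unit  ok
  rec Z | rec Z  ok (μ self-dual)
    ?Unit | !Unit  ok
      +{stop,more} | &{stop,more}  ok labels match
        [stop]
          !Int | ?Int  ok
            &{err,data} | +{err,data}  ok labels match
              [err]
                Z | Z  ok
              [data]
                end | end  ok
        [more]
          &{ok,done} | +{ok,done}  ok labels match
            [ok]
              ?Bool | !Bool  ok
                end | end  ok
            [done]
              !Int | ?Int  ok
                Z | Z  ok

YES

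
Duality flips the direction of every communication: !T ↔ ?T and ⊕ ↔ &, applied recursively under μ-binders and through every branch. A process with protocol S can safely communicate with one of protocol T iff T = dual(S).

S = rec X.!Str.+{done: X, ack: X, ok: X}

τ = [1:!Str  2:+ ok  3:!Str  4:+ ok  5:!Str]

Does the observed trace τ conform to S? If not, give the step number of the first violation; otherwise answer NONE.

@1 !Str  match  now at +{done: rec X.…, ack: rec X.…, ok: rec X.…}
@2 + ok  match  now at rec X.…
@3 !Str  match  now at +{done: rec X.…, ack: rec X.…, ok: rec X.…}
@4 + ok  match  now at rec X.…
@5 !Str  match  now at +{done: rec X.…, ack: rec X.…, ok: rec X.…}
all 5 steps conform

NONE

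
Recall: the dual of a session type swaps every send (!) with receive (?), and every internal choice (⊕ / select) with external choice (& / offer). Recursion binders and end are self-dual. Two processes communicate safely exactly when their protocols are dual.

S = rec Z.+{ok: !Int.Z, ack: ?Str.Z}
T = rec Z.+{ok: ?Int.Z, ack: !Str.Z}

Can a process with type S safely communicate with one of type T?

NO

rec Z ‖ rec Z  ok (binder kept)
  +{ok,ack} ‖ +{ok,ack}  ✗ choice polarity not flipped — not dual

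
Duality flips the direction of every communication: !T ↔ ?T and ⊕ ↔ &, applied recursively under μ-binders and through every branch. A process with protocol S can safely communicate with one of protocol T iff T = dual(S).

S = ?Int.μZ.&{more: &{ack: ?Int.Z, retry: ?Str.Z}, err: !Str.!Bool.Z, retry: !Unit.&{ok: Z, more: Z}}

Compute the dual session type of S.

!Int.μZ.⊕{more: ⊕{ack: !Int.Z, retry: !Str.Z}, err: ?Str.?Bool.Z, retry: ?Unit.⊕{ok: Z, more: Z}}

?Int = !Int
  μZ = μZ  (rec unchanged)
    &{more,err,retry} = ⊕{more,err,retry}  (&→⊕)
      case more:
        &{ack,retry} = ⊕{ack,retry}  (&→⊕)
          case ack:
            ?Int = !Int
              dual(Z) = Z
          case retry:
            ?Str = !Str
              dual(Z) = Z
      case err:
        !Str = ?Str
          !Bool = ?Bool
            dual(Z) = Z
      case retry:
        !Unit = ?Unit
          &{ok,more} = ⊕{ok,more}  (&→⊕)
            case ok:
              dual(Z) = Z
            case more:
              dual(Z) = Z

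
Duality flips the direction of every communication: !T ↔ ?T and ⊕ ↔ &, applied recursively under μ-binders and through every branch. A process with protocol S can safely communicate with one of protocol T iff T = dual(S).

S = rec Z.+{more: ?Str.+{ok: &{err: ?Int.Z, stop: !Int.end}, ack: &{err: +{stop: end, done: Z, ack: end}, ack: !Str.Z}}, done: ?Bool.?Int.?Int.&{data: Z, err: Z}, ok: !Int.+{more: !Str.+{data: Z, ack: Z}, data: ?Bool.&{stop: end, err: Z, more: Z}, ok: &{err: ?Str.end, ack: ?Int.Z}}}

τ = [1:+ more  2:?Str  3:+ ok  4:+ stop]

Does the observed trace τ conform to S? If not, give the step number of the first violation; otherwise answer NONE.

step 1: + more  ok  state: ?Str.+{ok: &{err: ?Int.rec Z.…, stop: !Int.end}, ack: &{err: +{stop: end, done: rec Z.…, ack: end}, ack: !Str.rec Z.…}}
step 2: ?Str  ok  state: +{ok: &{err: ?Int.rec Z.…, stop: !Int.end}, ack: &{err: +{stop: end, done: rec Z.…, ack: end}, ack: !Str.rec Z.…}}
step 3: + ok  ok  state: &{err: ?Int.rec Z.…, stop: !Int.end}
step 4: got + stop, protocol expects & err or & stop  ✗

4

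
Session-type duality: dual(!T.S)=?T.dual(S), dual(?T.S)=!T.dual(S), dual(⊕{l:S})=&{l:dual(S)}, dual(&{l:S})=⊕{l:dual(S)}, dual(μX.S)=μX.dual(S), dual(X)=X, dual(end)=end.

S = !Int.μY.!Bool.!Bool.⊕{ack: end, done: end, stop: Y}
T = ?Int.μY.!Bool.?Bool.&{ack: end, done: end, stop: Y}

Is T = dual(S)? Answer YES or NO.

NO

!Int vs ?Int  ✓
  μY vs μY  ✓ (rec unchanged)
    !Bool vs !Bool  ✗ same direction on both sides — not dual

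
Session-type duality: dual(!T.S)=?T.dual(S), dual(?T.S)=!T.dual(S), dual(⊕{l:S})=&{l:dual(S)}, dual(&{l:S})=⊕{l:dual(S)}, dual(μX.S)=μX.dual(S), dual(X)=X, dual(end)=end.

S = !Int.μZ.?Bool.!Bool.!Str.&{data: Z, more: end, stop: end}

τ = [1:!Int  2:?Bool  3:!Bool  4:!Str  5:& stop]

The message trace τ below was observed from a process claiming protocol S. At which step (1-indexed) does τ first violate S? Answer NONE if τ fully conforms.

NONE

@1 !Int  match  state: μZ.…
@2 ?Bool  match  state: !Bool.!Str.&{data: μZ.…, more: end, stop: end}
@3 !Bool  match  state: !Str.&{data: μZ.…, more: end, stop: end}
@4 !Str  match  state: &{data: μZ.…, more: end, stop: end}
@5 & stop  match  state: end
all 5 steps conform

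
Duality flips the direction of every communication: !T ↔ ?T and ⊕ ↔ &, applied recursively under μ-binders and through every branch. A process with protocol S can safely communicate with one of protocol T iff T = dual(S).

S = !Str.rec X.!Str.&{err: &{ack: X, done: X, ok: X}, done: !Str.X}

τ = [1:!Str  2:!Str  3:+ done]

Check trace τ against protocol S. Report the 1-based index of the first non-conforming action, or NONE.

[1] !Str  ok  cont: rec X.…
[2] !Str  ok  cont: &{err: &{ack: rec X.…, done: rec X.…, ok: rec X.…}, done: !Str.rec X.…}
[3] got + done, protocol expects & err or & done  ✗

3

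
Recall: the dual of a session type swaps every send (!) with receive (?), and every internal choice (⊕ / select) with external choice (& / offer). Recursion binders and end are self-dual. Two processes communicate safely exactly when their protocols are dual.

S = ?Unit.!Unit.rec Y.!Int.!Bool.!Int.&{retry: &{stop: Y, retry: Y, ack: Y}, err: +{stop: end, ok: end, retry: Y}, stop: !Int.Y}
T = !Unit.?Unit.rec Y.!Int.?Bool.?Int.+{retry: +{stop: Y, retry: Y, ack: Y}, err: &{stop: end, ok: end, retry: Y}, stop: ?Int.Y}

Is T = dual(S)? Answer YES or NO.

NO

?Unit vs !Unit  match
  !Unit vs ?Unit  match
    rec Y vs rec Y  match (μ self-dual)
      !Int vs !Int  ✗ same direction on both sides — not dual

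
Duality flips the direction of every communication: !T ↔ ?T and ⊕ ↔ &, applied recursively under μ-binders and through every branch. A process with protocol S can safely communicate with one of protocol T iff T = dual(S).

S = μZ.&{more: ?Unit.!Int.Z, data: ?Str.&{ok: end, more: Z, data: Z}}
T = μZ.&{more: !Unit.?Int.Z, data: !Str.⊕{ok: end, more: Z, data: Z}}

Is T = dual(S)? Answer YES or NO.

NO

μZ ‖ μZ  ok (binder kept)
  &{more,data} ‖ &{more,data}  ✗ choice polarity not flipped — not dual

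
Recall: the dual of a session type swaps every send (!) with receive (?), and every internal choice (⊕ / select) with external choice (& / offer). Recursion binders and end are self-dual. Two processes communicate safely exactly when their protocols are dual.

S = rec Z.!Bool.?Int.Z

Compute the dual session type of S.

rec Z.?Bool.!Int.Z

rec Z → rec Z  (binder kept)
  !Bool → ?Bool
    ?Int → !Int
      dual(Z) = Z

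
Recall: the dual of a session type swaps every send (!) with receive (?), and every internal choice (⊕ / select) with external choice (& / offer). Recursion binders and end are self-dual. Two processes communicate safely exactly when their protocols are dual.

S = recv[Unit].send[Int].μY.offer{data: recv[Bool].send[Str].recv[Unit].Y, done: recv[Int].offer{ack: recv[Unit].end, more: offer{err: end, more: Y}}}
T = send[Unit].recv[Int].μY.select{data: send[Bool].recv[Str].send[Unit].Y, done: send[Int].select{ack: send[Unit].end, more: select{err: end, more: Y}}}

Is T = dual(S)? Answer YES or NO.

recv[Unit] | send[Unit]  match
  send[Int] | recv[Int]  match
    μY | μY  match (binder kept)
      offer{data,done} | select{data,done}  match label sets agree
        case data:
          recv[Bool] | send[Bool]  match
            send[Str] | recv[Str]  match
              recv[Unit] | send[Unit]  match
                Y | Y  match
        case done:
          recv[Int] | send[Int]  match
            offer{ack,more} | select{ack,more}  match label sets agree
              case ack:
                recv[Unit] | send[Unit]  match
                  end | end  match
              case more:
                offer{err,more} | select{err,more}  match label sets agree
                  case err:
                    end | end  match
                  case more:
                    Y | Y  match

YES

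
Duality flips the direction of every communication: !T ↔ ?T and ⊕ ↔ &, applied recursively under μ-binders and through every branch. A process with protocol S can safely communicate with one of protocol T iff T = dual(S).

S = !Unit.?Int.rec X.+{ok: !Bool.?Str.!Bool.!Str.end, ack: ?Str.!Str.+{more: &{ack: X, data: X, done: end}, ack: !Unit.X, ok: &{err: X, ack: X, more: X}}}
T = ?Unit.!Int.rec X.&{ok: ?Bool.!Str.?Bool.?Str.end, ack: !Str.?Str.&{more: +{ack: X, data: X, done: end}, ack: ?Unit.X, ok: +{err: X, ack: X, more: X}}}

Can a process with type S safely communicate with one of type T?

YES

!Unit | ?Unit  match
  ?Int | !Int  match
    rec X | rec X  match (binder kept)
      +{ok,ack} | &{ok,ack}  match same labels
        case ok:
          !Bool | ?Bool  match
            ?Str | !Str  match
              !Bool | ?Bool  match
                !Str | ?Str  match
                  end | end  match
        case ack:
          ?Str | !Str  match
            !Str | ?Str  match
              +{more,ack,ok} | &{more,ack,ok}  match same labels
                case more:
                  &{ack,data,done} | +{ack,data,done}  match same labels
                    case ack:
                      X | X  match
                    case data:
                      X | X  match
                    case done:
                      end | end  match
                case ack:
                  !Unit | ?Unit  match
                    X | X  match
                case ok:
                  &{err,ack,more} | +{err,ack,more}  match same labels
                    case err:
                      X | X  match
                    case ack:
                      X | X  match
                    case more:
                      X | X  match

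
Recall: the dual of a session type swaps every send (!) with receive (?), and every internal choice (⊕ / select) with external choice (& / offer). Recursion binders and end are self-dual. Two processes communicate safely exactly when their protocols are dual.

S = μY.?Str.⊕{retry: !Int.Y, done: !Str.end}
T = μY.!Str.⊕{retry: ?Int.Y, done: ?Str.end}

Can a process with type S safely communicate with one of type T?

NO

μY | μY  match (μ self-dual)
  ?Str | !Str  match
    ⊕{retry,done} | ⊕{retry,done}  ✗ choice polarity not flipped — not dual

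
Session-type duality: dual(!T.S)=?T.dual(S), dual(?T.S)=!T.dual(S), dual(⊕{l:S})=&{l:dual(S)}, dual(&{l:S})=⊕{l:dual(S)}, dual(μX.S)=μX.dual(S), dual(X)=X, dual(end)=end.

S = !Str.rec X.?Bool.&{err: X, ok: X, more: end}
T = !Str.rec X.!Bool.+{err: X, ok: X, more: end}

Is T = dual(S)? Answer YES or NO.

NO

!Str ‖ !Str  ✗ same direction on both sides — not dual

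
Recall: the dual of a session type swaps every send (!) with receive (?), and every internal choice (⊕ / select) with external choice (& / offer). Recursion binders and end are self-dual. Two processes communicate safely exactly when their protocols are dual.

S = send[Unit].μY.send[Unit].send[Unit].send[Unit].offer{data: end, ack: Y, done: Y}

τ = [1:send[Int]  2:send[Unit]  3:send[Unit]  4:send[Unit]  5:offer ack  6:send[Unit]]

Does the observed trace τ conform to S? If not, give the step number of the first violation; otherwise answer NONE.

step 1: got send[Int], protocol expects send[Unit]  ✗

1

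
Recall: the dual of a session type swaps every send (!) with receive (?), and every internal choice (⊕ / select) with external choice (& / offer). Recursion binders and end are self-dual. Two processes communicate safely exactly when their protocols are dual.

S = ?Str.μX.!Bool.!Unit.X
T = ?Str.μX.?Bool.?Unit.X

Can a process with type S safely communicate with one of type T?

?Str ‖ ?Str  ✗ same direction on both sides — not dual

NO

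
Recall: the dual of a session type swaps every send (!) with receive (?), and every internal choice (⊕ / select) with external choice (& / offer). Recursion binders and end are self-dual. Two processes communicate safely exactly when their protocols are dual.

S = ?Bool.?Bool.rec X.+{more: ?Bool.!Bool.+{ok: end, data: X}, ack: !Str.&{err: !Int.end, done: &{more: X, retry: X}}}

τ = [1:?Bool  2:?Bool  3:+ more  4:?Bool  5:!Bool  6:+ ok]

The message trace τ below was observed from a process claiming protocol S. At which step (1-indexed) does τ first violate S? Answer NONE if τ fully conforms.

NONE

step 1: ?Bool  match  residual = ?Bool.rec X.…
step 2: ?Bool  match  residual = rec X.…
step 3: + more  match  residual = ?Bool.!Bool.+{ok: end, data: rec X.…}
step 4: ?Bool  match  residual = !Bool.+{ok: end, data: rec X.…}
step 5: !Bool  match  residual = +{ok: end, data: rec X.…}
step 6: + ok  match  residual = end
τ conforms to S (length 6)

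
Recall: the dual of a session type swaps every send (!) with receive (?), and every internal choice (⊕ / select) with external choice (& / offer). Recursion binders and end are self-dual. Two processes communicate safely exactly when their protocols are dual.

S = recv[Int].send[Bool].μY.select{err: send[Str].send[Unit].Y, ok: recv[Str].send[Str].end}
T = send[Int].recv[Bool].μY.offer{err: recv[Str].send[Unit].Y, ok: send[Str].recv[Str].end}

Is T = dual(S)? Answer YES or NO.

recv[Int] vs send[Int]  match
  send[Bool] vs recv[Bool]  match
    μY vs μY  match (μ self-dual)
      select{err,ok} vs offer{err,ok}  match labels match
        case err:
          send[Str] vs recv[Str]  match
            send[Unit] vs send[Unit]  ✗ same direction on both sides — not dual

NO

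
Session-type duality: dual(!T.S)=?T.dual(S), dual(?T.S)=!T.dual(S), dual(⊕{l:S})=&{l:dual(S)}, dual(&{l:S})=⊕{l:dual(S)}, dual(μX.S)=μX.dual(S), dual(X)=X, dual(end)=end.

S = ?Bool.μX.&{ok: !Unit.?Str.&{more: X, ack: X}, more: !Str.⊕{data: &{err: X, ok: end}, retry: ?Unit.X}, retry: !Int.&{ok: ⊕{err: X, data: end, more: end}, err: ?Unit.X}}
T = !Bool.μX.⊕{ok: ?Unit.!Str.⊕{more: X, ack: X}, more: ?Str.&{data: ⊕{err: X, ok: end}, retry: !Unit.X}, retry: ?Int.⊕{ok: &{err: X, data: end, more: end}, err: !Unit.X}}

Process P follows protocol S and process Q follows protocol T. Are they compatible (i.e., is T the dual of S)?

?Bool vs !Bool  match
  μX vs μX  match (rec unchanged)
    &{ok,more,retry} vs ⊕{ok,more,retry}  match labels match
      case ok:
        !Unit vs ?Unit  match
          ?Str vs !Str  match
            &{more,ack} vs ⊕{more,ack}  match labels match
              case more:
                X vs X  match
              case ack:
                X vs X  match
      case more:
        !Str vs ?Str  match
          ⊕{data,retry} vs &{data,retry}  match labels match
            case data:
              &{err,ok} vs ⊕{err,ok}  match labels match
                case err:
                  X vs X  match
                case ok:
                  end vs end  match
            case retry:
              ?Unit vs !Unit  match
                X vs X  match
      case retry:
        !Int vs ?Int  match
          &{ok,err} vs ⊕{ok,err}  match labels match
            case ok:
              ⊕{err,data,more} vs &{err,data,more}  match labels match
                case err:
                  X vs X  match
                case data:
                  end vs end  match
                case more:
                  end vs end  match
            case err:
              ?Unit vs !Unit  match
                X vs X  match

YES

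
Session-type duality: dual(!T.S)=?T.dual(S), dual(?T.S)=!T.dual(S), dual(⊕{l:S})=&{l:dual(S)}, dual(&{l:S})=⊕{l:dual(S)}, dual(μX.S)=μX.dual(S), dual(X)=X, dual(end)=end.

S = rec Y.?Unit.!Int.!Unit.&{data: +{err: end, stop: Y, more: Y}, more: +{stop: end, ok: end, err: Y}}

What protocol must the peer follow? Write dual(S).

rec Y ↦ rec Y  (rec unchanged)
  ?Unit ↦ !Unit
    !Int ↦ ?Int
      !Unit ↦ ?Unit
        &{data,more} ↦ +{data,more}  (external→internal)
          case data:
            +{err,stop,more} ↦ &{err,stop,more}  (select→offer)
              case err:
                dual(end) = end
              case stop:
                dual(Y) = Y
              case more:
                dual(Y) = Y
          case more:
            +{stop,ok,err} ↦ &{stop,ok,err}  (select→offer)
              case stop:
                dual(end) = end
              case ok:
                dual(end) = end
              case err:
                dual(Y) = Y

rec Y.!Unit.?Int.?Unit.+{data: &{err: end, stop: Y, more: Y}, more: &{stop: end, ok: end, err: Y}}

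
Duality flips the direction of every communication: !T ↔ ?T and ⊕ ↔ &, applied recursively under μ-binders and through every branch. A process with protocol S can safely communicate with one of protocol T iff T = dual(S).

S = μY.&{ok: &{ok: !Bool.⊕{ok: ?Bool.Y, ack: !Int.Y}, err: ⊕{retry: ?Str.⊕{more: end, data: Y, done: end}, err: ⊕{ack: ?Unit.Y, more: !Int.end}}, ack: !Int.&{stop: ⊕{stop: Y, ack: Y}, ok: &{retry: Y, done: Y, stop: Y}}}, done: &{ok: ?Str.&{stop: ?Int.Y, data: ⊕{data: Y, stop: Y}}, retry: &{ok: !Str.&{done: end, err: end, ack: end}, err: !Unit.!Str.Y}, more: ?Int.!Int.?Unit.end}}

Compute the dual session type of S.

μY.⊕{ok: ⊕{ok: ?Bool.&{ok: !Bool.Y, ack: ?Int.Y}, err: &{retry: !Str.&{more: end, data: Y, done: end}, err: &{ack: !Unit.Y, more: ?Int.end}}, ack: ?Int.⊕{stop: &{stop: Y, ack: Y}, ok: ⊕{retry: Y, done: Y, stop: Y}}}, done: ⊕{ok: !Str.⊕{stop: !Int.Y, data: &{data: Y, stop: Y}}, retry: ⊕{ok: ?Str.⊕{done: end, err: end, ack: end}, err: ?Unit.?Str.Y}, more: !Int.?Int.!Unit.end}}

μY = μY  (rec unchanged)
  &{ok,done} = ⊕{ok,done}  (&→⊕)
    • ok:
      &{ok,err,ack} = ⊕{ok,err,ack}  (&→⊕)
        • ok:
          !Bool = ?Bool
            ⊕{ok,ack} = &{ok,ack}  (select→offer)
              • ok:
                ?Bool = !Bool
                  Y self-dual
              • ack:
                !Int = ?Int
                  Y self-dual
        • err:
          ⊕{retry,err} = &{retry,err}  (select→offer)
            • retry:
              ?Str = !Str
                ⊕{more,data,done} = &{more,data,done}  (select→offer)
                  • more:
                    end self-dual
                  • data:
                    Y self-dual
                  • done:
                    end self-dual
            • err:
              ⊕{ack,more} = &{ack,more}  (select→offer)
                • ack:
                  ?Unit = !Unit
                    Y self-dual
                • more:
                  !Int = ?Int
                    end self-dual
        • ack:
          !Int = ?Int
            &{stop,ok} = ⊕{stop,ok}  (&→⊕)
              • stop:
                ⊕{stop,ack} = &{stop,ack}  (select→offer)
                  • stop:
                    Y self-dual
                  • ack:
                    Y self-dual
              • ok:
                &{retry,done,stop} = ⊕{retry,done,stop}  (&→⊕)
                  • retry:
                    Y self-dual
                  • done:
                    Y self-dual
                  • stop:
                    Y self-dual
    • done:
      &{ok,retry,more} = ⊕{ok,retry,more}  (&→⊕)
        • ok:
          ?Str = !Str
            &{stop,data} = ⊕{stop,data}  (&→⊕)
              • stop:
                ?Int = !Int
                  Y self-dual
              • data:
                ⊕{data,stop} = &{data,stop}  (select→offer)
                  • data:
                    Y self-dual
                  • stop:
                    Y self-dual
        • retry:
          &{ok,err} = ⊕{ok,err}  (&→⊕)
            • ok:
              !Str = ?Str
                &{done,err,ack} = ⊕{done,err,ack}  (&→⊕)
                  • done:
                    end self-dual
                  • err:
                    end self-dual
                  • ack:
                    end self-dual
            • err:
              !Unit = ?Unit
                !Str = ?Str
                  Y self-dual
        • more:
          ?Int = !Int
            !Int = ?Int
              ?Unit = !Unit
                end self-dual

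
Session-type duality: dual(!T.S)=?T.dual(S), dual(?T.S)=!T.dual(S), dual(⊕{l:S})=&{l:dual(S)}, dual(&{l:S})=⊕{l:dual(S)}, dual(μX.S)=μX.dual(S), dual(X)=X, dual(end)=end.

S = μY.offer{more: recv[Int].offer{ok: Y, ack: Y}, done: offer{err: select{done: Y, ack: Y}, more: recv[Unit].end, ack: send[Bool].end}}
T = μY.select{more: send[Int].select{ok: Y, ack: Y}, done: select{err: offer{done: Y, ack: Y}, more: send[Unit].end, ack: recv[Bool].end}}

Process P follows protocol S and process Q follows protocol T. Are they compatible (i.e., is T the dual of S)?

YES

μY | μY  ✓ (binder kept)
  offer{more,done} | select{more,done}  ✓ same labels
    case more:
      recv[Int] | send[Int]  ✓
        offer{ok,ack} | select{ok,ack}  ✓ same labels
          case ok:
            Y | Y  ✓
          case ack:
            Y | Y  ✓
    case done:
      offer{err,more,ack} | select{err,more,ack}  ✓ same labels
        case err:
          select{done,ack} | offer{done,ack}  ✓ same labels
            case done:
              Y | Y  ✓
            case ack:
              Y | Y  ✓
        case more:
          recv[Unit] | send[Unit]  ✓
            end | end  ✓
        case ack:
          send[Bool] | recv[Bool]  ✓
            end | end  ✓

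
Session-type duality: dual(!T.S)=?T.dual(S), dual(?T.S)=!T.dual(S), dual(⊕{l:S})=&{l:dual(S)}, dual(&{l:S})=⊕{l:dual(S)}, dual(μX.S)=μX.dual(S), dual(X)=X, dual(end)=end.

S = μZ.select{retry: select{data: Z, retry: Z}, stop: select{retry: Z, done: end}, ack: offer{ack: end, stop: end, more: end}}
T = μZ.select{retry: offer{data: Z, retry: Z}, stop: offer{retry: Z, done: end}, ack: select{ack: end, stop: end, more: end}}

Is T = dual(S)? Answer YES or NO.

NO

μZ ‖ μZ  ✓ (rec unchanged)
  select{retry,stop,ack} ‖ select{retry,stop,ack}  ✗ choice polarity not flipped — not dual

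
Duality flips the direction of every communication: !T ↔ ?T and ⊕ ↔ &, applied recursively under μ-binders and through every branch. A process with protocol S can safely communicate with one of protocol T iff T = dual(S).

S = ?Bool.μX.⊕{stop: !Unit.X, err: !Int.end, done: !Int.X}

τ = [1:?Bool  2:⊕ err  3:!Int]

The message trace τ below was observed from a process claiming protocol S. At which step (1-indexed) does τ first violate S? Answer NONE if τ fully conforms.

@1 ?Bool  match  state: μX.…
@2 ⊕ err  match  state: !Int.end
@3 !Int  match  state: end
trace exhausted — no violation

NONE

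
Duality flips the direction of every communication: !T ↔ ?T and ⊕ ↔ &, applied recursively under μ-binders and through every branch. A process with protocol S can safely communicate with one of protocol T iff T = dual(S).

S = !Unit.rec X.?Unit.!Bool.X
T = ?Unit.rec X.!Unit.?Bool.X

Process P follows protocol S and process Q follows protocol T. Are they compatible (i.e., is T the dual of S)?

YES

!Unit vs ?Unit  match
  rec X vs rec X  match (rec unchanged)
    ?Unit vs !Unit  match
      !Bool vs ?Bool  match
        X vs X  match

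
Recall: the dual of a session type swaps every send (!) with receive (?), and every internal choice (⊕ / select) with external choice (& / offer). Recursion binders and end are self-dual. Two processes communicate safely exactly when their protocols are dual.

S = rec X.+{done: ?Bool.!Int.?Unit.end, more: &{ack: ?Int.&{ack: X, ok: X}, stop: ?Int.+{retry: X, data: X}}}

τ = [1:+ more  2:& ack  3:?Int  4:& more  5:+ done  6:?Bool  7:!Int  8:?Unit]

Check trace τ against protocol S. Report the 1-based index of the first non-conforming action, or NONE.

[1] + more  ✓  residual = &{ack: ?Int.&{ack: rec X.…, ok: rec X.…}, stop: ?Int.+{retry: rec X.…, data: rec X.…}}
[2] & ack  ✓  residual = ?Int.&{ack: rec X.…, ok: rec X.…}
[3] ?Int  ✓  residual = &{ack: rec X.…, ok: rec X.…}
[4] got & more, protocol expects & ack or & ok  ✗

4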